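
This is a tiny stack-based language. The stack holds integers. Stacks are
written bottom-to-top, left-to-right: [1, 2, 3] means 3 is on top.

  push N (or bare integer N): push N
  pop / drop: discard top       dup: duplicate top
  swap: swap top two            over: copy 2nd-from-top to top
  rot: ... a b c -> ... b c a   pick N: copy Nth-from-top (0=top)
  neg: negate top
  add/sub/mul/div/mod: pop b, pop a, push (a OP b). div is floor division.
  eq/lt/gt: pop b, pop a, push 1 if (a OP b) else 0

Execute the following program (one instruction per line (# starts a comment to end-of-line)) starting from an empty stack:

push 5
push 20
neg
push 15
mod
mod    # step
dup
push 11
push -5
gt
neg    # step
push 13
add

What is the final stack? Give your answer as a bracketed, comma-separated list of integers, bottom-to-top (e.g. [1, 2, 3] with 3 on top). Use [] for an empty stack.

Answer: [5, 5, 12]

Derivation:
After 'push 5': [5]
After 'push 20': [5, 20]
After 'neg': [5, -20]
After 'push 15': [5, -20, 15]
After 'mod': [5, 10]
After 'mod': [5]
After 'dup': [5, 5]
After 'push 11': [5, 5, 11]
After 'push -5': [5, 5, 11, -5]
After 'gt': [5, 5, 1]
After 'neg': [5, 5, -1]
After 'push 13': [5, 5, -1, 13]
After 'add': [5, 5, 12]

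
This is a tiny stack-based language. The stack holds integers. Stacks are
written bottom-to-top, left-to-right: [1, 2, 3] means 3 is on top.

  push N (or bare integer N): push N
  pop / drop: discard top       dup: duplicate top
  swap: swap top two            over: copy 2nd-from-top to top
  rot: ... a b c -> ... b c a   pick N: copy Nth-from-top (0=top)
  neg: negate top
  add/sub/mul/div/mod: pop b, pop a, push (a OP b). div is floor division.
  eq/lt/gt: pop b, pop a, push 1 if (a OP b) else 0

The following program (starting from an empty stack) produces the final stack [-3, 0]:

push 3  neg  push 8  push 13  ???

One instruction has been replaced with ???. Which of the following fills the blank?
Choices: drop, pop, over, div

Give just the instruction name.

Stack before ???: [-3, 8, 13]
Stack after ???:  [-3, 0]
Checking each choice:
  drop: produces [-3, 8]
  pop: produces [-3, 8]
  over: produces [-3, 8, 13, 8]
  div: MATCH


Answer: div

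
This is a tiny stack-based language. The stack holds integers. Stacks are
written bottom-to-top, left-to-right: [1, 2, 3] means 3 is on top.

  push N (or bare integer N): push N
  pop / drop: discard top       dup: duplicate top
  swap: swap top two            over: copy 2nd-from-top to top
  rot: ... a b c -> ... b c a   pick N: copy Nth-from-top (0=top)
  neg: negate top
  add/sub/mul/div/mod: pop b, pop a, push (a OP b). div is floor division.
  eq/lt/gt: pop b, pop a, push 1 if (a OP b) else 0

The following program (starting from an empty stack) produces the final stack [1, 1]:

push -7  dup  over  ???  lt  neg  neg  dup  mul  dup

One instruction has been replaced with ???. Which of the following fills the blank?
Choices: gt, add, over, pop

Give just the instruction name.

Answer: gt

Derivation:
Stack before ???: [-7, -7, -7]
Stack after ???:  [-7, 0]
Checking each choice:
  gt: MATCH
  add: produces [0, 0]
  over: produces [-7, -7, 0, 0]
  pop: produces [0, 0]


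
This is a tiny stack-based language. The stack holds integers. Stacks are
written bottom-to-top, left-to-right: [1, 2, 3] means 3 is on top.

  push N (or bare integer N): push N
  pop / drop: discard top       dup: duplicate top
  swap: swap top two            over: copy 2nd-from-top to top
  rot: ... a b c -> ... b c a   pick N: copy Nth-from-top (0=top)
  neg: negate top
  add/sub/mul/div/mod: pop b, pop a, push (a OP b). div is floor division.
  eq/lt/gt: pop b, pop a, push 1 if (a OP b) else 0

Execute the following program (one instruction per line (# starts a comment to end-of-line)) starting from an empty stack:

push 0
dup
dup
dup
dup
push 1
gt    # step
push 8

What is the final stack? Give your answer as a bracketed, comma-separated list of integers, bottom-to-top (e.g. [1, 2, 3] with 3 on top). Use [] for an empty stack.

After 'push 0': [0]
After 'dup': [0, 0]
After 'dup': [0, 0, 0]
After 'dup': [0, 0, 0, 0]
After 'dup': [0, 0, 0, 0, 0]
After 'push 1': [0, 0, 0, 0, 0, 1]
After 'gt': [0, 0, 0, 0, 0]
After 'push 8': [0, 0, 0, 0, 0, 8]

Answer: [0, 0, 0, 0, 0, 8]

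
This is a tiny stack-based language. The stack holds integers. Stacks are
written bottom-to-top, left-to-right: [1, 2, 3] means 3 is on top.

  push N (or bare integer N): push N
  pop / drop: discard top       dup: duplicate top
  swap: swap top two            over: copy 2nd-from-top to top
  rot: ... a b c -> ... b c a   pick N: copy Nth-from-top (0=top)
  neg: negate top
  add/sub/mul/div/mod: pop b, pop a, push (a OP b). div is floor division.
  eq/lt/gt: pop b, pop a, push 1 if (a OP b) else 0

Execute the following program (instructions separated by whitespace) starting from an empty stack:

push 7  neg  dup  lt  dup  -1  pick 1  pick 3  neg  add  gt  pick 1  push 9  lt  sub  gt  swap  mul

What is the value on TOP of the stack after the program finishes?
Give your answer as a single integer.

Answer: 0

Derivation:
After 'push 7': [7]
After 'neg': [-7]
After 'dup': [-7, -7]
After 'lt': [0]
After 'dup': [0, 0]
After 'push -1': [0, 0, -1]
After 'pick 1': [0, 0, -1, 0]
After 'pick 3': [0, 0, -1, 0, 0]
After 'neg': [0, 0, -1, 0, 0]
After 'add': [0, 0, -1, 0]
After 'gt': [0, 0, 0]
After 'pick 1': [0, 0, 0, 0]
After 'push 9': [0, 0, 0, 0, 9]
After 'lt': [0, 0, 0, 1]
After 'sub': [0, 0, -1]
After 'gt': [0, 1]
After 'swap': [1, 0]
After 'mul': [0]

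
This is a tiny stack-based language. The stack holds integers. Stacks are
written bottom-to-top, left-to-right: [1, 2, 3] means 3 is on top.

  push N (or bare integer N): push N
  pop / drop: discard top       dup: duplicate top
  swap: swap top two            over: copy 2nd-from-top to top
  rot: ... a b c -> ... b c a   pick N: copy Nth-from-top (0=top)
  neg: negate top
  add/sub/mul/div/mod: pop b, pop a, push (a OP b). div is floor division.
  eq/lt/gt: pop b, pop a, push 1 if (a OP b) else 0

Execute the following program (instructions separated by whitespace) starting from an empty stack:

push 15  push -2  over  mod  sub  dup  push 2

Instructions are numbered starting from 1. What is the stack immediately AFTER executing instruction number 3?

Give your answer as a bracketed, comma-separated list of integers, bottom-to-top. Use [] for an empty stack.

Step 1 ('push 15'): [15]
Step 2 ('push -2'): [15, -2]
Step 3 ('over'): [15, -2, 15]

Answer: [15, -2, 15]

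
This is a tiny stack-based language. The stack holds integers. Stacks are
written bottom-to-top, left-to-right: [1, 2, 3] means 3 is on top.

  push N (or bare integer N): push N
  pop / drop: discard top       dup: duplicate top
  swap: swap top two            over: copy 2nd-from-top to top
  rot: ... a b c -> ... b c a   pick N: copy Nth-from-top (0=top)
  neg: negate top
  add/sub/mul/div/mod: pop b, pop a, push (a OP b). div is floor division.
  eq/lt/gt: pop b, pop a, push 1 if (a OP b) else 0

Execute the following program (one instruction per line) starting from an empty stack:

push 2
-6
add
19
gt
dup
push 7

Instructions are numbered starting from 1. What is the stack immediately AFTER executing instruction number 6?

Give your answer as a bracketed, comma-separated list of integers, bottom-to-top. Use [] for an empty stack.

Answer: [0, 0]

Derivation:
Step 1 ('push 2'): [2]
Step 2 ('-6'): [2, -6]
Step 3 ('add'): [-4]
Step 4 ('19'): [-4, 19]
Step 5 ('gt'): [0]
Step 6 ('dup'): [0, 0]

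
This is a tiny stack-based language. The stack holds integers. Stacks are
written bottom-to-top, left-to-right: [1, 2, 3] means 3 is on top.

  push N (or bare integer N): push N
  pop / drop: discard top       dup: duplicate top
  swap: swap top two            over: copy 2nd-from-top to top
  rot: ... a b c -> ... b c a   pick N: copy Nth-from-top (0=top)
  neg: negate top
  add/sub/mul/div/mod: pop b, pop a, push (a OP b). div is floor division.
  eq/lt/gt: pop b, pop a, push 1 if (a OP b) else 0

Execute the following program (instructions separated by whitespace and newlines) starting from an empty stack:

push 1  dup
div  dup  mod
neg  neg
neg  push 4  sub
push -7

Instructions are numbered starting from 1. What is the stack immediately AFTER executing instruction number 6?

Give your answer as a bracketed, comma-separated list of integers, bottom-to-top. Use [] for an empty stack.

Step 1 ('push 1'): [1]
Step 2 ('dup'): [1, 1]
Step 3 ('div'): [1]
Step 4 ('dup'): [1, 1]
Step 5 ('mod'): [0]
Step 6 ('neg'): [0]

Answer: [0]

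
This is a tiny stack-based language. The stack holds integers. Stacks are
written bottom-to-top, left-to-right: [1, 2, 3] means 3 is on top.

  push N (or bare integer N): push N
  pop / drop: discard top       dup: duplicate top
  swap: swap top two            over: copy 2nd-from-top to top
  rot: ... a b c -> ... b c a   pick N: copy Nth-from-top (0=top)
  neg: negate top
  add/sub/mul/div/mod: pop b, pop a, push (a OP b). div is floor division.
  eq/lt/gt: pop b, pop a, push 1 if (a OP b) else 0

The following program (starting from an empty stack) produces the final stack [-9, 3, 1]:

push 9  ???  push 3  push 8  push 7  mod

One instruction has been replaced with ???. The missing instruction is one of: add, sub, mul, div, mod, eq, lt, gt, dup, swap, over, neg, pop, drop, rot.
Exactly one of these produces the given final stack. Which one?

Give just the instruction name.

Stack before ???: [9]
Stack after ???:  [-9]
The instruction that transforms [9] -> [-9] is: neg

Answer: neg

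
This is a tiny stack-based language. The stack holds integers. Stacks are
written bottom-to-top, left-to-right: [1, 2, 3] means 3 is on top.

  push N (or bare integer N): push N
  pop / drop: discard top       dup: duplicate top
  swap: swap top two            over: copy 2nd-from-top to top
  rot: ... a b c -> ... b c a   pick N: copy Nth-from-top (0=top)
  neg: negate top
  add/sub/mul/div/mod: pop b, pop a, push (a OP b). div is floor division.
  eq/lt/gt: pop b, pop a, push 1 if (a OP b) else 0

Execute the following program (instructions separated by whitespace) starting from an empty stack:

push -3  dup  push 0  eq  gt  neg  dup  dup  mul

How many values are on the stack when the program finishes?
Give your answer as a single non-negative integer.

Answer: 2

Derivation:
After 'push -3': stack = [-3] (depth 1)
After 'dup': stack = [-3, -3] (depth 2)
After 'push 0': stack = [-3, -3, 0] (depth 3)
After 'eq': stack = [-3, 0] (depth 2)
After 'gt': stack = [0] (depth 1)
After 'neg': stack = [0] (depth 1)
After 'dup': stack = [0, 0] (depth 2)
After 'dup': stack = [0, 0, 0] (depth 3)
After 'mul': stack = [0, 0] (depth 2)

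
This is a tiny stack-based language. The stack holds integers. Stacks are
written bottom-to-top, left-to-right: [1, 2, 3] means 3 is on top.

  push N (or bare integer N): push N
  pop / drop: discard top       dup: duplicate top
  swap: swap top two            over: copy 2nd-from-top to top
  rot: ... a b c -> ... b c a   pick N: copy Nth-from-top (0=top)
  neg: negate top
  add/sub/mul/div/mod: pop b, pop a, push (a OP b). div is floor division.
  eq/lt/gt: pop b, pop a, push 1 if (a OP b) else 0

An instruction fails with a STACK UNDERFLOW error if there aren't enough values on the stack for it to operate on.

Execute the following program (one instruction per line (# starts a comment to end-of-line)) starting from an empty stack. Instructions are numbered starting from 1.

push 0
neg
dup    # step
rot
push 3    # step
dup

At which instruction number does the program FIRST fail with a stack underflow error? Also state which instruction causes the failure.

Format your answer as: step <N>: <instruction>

Step 1 ('push 0'): stack = [0], depth = 1
Step 2 ('neg'): stack = [0], depth = 1
Step 3 ('dup'): stack = [0, 0], depth = 2
Step 4 ('rot'): needs 3 value(s) but depth is 2 — STACK UNDERFLOW

Answer: step 4: rot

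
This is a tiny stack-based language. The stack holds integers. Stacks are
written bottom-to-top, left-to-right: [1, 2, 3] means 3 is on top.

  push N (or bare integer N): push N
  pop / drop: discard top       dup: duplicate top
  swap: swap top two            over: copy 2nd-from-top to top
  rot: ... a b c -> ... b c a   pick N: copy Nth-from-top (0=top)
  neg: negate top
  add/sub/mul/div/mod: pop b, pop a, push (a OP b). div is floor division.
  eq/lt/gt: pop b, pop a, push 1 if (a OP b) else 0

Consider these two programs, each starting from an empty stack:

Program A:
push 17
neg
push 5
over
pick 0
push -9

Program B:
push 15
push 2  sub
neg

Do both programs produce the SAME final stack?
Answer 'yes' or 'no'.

Program A trace:
  After 'push 17': [17]
  After 'neg': [-17]
  After 'push 5': [-17, 5]
  After 'over': [-17, 5, -17]
  After 'pick 0': [-17, 5, -17, -17]
  After 'push -9': [-17, 5, -17, -17, -9]
Program A final stack: [-17, 5, -17, -17, -9]

Program B trace:
  After 'push 15': [15]
  After 'push 2': [15, 2]
  After 'sub': [13]
  After 'neg': [-13]
Program B final stack: [-13]
Same: no

Answer: no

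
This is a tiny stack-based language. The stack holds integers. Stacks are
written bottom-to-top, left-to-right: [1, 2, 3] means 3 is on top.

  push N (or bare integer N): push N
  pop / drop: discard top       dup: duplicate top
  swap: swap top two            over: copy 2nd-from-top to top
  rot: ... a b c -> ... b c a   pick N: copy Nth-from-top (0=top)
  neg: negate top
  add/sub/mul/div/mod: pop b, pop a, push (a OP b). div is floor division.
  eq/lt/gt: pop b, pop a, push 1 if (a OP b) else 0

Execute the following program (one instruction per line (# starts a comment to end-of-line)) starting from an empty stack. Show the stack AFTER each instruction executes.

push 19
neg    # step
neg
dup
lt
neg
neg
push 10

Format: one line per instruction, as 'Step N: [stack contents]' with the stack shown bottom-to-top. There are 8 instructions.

Step 1: [19]
Step 2: [-19]
Step 3: [19]
Step 4: [19, 19]
Step 5: [0]
Step 6: [0]
Step 7: [0]
Step 8: [0, 10]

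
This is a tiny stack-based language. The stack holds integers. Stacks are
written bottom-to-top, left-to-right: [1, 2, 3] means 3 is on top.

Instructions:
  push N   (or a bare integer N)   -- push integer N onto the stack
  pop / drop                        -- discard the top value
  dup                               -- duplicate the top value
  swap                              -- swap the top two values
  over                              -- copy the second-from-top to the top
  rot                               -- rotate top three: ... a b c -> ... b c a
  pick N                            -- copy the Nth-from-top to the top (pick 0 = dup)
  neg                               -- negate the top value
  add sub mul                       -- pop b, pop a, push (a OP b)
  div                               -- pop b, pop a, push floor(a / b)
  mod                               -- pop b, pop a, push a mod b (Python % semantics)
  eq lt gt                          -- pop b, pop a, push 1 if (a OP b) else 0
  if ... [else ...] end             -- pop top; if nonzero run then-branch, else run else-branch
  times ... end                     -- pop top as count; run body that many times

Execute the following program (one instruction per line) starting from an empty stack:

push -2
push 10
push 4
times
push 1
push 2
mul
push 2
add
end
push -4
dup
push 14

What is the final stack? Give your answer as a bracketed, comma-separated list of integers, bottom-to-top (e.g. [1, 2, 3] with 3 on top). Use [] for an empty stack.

Answer: [-2, 10, 4, 4, 4, 4, -4, -4, 14]

Derivation:
After 'push -2': [-2]
After 'push 10': [-2, 10]
After 'push 4': [-2, 10, 4]
After 'times': [-2, 10]
After 'push 1': [-2, 10, 1]
After 'push 2': [-2, 10, 1, 2]
After 'mul': [-2, 10, 2]
After 'push 2': [-2, 10, 2, 2]
After 'add': [-2, 10, 4]
After 'push 1': [-2, 10, 4, 1]
After 'push 2': [-2, 10, 4, 1, 2]
After 'mul': [-2, 10, 4, 2]
  ...
After 'push 2': [-2, 10, 4, 4, 1, 2]
After 'mul': [-2, 10, 4, 4, 2]
After 'push 2': [-2, 10, 4, 4, 2, 2]
After 'add': [-2, 10, 4, 4, 4]
After 'push 1': [-2, 10, 4, 4, 4, 1]
After 'push 2': [-2, 10, 4, 4, 4, 1, 2]
After 'mul': [-2, 10, 4, 4, 4, 2]
After 'push 2': [-2, 10, 4, 4, 4, 2, 2]
After 'add': [-2, 10, 4, 4, 4, 4]
After 'push -4': [-2, 10, 4, 4, 4, 4, -4]
After 'dup': [-2, 10, 4, 4, 4, 4, -4, -4]
After 'push 14': [-2, 10, 4, 4, 4, 4, -4, -4, 14]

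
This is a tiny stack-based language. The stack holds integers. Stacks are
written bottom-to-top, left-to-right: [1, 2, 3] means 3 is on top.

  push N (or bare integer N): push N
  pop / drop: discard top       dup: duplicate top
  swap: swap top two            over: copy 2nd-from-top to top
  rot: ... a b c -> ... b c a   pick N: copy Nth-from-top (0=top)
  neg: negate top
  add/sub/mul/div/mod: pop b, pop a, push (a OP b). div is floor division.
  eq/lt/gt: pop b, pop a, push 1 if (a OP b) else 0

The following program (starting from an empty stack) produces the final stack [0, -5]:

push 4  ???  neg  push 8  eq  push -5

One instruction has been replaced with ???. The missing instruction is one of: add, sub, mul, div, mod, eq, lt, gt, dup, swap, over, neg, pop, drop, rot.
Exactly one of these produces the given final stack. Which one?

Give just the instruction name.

Answer: neg

Derivation:
Stack before ???: [4]
Stack after ???:  [-4]
The instruction that transforms [4] -> [-4] is: neg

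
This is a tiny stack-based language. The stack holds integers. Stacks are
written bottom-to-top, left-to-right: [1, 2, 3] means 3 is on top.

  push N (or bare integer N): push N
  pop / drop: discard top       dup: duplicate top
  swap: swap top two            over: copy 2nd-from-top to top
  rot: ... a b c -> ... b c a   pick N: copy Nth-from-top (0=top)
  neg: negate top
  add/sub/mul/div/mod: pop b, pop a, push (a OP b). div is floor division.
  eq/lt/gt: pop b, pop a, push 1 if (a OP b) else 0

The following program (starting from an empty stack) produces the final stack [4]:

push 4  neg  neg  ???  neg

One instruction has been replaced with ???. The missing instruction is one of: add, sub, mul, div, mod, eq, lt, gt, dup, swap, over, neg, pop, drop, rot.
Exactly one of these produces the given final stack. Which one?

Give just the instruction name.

Answer: neg

Derivation:
Stack before ???: [4]
Stack after ???:  [-4]
The instruction that transforms [4] -> [-4] is: neg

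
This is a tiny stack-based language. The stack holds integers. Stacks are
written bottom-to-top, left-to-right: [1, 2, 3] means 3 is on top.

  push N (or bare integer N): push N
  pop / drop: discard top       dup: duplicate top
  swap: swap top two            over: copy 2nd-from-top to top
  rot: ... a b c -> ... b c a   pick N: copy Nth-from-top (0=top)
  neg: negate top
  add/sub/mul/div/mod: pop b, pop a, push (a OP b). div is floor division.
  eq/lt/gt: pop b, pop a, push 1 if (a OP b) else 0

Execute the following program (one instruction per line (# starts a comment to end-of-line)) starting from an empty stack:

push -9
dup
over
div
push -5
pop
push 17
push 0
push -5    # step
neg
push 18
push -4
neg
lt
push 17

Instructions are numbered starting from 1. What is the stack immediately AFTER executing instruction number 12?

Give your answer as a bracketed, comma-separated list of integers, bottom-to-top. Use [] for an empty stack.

Answer: [-9, 1, 17, 0, 5, 18, -4]

Derivation:
Step 1 ('push -9'): [-9]
Step 2 ('dup'): [-9, -9]
Step 3 ('over'): [-9, -9, -9]
Step 4 ('div'): [-9, 1]
Step 5 ('push -5'): [-9, 1, -5]
Step 6 ('pop'): [-9, 1]
Step 7 ('push 17'): [-9, 1, 17]
Step 8 ('push 0'): [-9, 1, 17, 0]
Step 9 ('push -5'): [-9, 1, 17, 0, -5]
Step 10 ('neg'): [-9, 1, 17, 0, 5]
Step 11 ('push 18'): [-9, 1, 17, 0, 5, 18]
Step 12 ('push -4'): [-9, 1, 17, 0, 5, 18, -4]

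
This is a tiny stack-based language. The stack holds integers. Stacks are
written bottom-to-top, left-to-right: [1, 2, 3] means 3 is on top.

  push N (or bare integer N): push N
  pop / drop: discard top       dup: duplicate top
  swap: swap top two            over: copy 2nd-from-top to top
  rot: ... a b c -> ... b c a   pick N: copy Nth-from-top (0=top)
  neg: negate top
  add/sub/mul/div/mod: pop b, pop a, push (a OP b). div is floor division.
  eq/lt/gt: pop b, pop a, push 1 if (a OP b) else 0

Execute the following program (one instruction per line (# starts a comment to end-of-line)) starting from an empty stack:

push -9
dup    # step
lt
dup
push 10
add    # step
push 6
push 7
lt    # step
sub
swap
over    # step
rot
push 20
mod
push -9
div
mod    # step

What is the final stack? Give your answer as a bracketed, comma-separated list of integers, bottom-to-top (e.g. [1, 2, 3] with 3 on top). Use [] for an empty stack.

After 'push -9': [-9]
After 'dup': [-9, -9]
After 'lt': [0]
After 'dup': [0, 0]
After 'push 10': [0, 0, 10]
After 'add': [0, 10]
After 'push 6': [0, 10, 6]
After 'push 7': [0, 10, 6, 7]
After 'lt': [0, 10, 1]
After 'sub': [0, 9]
After 'swap': [9, 0]
After 'over': [9, 0, 9]
After 'rot': [0, 9, 9]
After 'push 20': [0, 9, 9, 20]
After 'mod': [0, 9, 9]
After 'push -9': [0, 9, 9, -9]
After 'div': [0, 9, -1]
After 'mod': [0, 0]

Answer: [0, 0]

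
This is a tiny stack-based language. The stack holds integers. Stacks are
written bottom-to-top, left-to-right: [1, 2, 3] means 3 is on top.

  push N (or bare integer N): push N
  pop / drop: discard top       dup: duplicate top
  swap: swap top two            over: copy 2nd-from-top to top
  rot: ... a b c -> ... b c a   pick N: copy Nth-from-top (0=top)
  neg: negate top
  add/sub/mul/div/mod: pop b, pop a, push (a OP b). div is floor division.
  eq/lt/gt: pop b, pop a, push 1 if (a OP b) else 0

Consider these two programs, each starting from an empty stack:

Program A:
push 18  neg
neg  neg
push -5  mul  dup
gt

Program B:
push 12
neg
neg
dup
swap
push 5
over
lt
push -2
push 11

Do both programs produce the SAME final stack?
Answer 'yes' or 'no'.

Answer: no

Derivation:
Program A trace:
  After 'push 18': [18]
  After 'neg': [-18]
  After 'neg': [18]
  After 'neg': [-18]
  After 'push -5': [-18, -5]
  After 'mul': [90]
  After 'dup': [90, 90]
  After 'gt': [0]
Program A final stack: [0]

Program B trace:
  After 'push 12': [12]
  After 'neg': [-12]
  After 'neg': [12]
  After 'dup': [12, 12]
  After 'swap': [12, 12]
  After 'push 5': [12, 12, 5]
  After 'over': [12, 12, 5, 12]
  After 'lt': [12, 12, 1]
  After 'push -2': [12, 12, 1, -2]
  After 'push 11': [12, 12, 1, -2, 11]
Program B final stack: [12, 12, 1, -2, 11]
Same: no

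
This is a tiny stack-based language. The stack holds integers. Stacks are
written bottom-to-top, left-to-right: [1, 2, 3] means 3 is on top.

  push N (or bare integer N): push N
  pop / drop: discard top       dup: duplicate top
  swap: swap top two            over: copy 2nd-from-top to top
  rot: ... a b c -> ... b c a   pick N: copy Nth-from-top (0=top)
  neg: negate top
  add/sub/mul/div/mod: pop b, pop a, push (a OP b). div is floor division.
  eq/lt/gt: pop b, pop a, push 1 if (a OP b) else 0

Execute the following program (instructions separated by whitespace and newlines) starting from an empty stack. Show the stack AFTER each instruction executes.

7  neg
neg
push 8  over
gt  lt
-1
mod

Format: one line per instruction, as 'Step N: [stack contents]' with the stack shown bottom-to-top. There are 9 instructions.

Step 1: [7]
Step 2: [-7]
Step 3: [7]
Step 4: [7, 8]
Step 5: [7, 8, 7]
Step 6: [7, 1]
Step 7: [0]
Step 8: [0, -1]
Step 9: [0]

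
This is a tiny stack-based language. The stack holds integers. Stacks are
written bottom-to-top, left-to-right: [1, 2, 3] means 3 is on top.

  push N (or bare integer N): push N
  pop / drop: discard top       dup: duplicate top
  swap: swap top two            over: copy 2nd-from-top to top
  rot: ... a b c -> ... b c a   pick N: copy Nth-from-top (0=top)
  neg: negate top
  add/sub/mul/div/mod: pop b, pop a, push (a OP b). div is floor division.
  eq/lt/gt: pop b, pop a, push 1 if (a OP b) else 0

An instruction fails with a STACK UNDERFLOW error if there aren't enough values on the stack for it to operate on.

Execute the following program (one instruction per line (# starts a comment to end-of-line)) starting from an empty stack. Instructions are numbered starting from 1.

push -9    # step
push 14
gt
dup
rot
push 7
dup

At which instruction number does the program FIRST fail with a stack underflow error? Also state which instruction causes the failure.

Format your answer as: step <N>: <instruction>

Step 1 ('push -9'): stack = [-9], depth = 1
Step 2 ('push 14'): stack = [-9, 14], depth = 2
Step 3 ('gt'): stack = [0], depth = 1
Step 4 ('dup'): stack = [0, 0], depth = 2
Step 5 ('rot'): needs 3 value(s) but depth is 2 — STACK UNDERFLOW

Answer: step 5: rot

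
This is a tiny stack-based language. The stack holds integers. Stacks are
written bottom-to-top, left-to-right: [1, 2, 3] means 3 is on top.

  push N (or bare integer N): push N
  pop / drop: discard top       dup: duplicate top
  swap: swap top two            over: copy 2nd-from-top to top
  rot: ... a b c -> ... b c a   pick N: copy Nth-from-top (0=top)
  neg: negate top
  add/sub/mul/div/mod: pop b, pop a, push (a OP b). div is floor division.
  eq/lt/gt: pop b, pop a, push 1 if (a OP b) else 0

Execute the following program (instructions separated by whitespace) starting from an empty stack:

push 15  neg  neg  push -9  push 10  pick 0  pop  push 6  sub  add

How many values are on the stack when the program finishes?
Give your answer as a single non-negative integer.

After 'push 15': stack = [15] (depth 1)
After 'neg': stack = [-15] (depth 1)
After 'neg': stack = [15] (depth 1)
After 'push -9': stack = [15, -9] (depth 2)
After 'push 10': stack = [15, -9, 10] (depth 3)
After 'pick 0': stack = [15, -9, 10, 10] (depth 4)
After 'pop': stack = [15, -9, 10] (depth 3)
After 'push 6': stack = [15, -9, 10, 6] (depth 4)
After 'sub': stack = [15, -9, 4] (depth 3)
After 'add': stack = [15, -5] (depth 2)

Answer: 2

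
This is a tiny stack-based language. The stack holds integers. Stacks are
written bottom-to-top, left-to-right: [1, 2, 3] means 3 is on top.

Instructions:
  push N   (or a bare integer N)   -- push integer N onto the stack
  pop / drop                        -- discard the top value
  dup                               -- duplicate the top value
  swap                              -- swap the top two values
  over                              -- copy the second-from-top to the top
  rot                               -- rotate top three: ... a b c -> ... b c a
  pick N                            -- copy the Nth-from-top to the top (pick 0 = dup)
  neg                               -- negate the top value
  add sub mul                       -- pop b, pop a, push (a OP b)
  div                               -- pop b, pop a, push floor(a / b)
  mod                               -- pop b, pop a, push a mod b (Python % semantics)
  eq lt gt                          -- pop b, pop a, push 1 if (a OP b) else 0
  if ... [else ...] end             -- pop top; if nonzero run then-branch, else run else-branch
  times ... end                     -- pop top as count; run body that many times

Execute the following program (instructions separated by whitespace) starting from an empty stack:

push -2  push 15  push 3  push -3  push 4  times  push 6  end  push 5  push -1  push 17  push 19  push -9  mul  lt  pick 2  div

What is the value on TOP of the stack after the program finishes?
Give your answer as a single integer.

Answer: 0

Derivation:
After 'push -2': [-2]
After 'push 15': [-2, 15]
After 'push 3': [-2, 15, 3]
After 'push -3': [-2, 15, 3, -3]
After 'push 4': [-2, 15, 3, -3, 4]
After 'times': [-2, 15, 3, -3]
After 'push 6': [-2, 15, 3, -3, 6]
After 'push 6': [-2, 15, 3, -3, 6, 6]
After 'push 6': [-2, 15, 3, -3, 6, 6, 6]
After 'push 6': [-2, 15, 3, -3, 6, 6, 6, 6]
After 'push 5': [-2, 15, 3, -3, 6, 6, 6, 6, 5]
After 'push -1': [-2, 15, 3, -3, 6, 6, 6, 6, 5, -1]
After 'push 17': [-2, 15, 3, -3, 6, 6, 6, 6, 5, -1, 17]
After 'push 19': [-2, 15, 3, -3, 6, 6, 6, 6, 5, -1, 17, 19]
After 'push -9': [-2, 15, 3, -3, 6, 6, 6, 6, 5, -1, 17, 19, -9]
After 'mul': [-2, 15, 3, -3, 6, 6, 6, 6, 5, -1, 17, -171]
After 'lt': [-2, 15, 3, -3, 6, 6, 6, 6, 5, -1, 0]
After 'pick 2': [-2, 15, 3, -3, 6, 6, 6, 6, 5, -1, 0, 5]
After 'div': [-2, 15, 3, -3, 6, 6, 6, 6, 5, -1, 0]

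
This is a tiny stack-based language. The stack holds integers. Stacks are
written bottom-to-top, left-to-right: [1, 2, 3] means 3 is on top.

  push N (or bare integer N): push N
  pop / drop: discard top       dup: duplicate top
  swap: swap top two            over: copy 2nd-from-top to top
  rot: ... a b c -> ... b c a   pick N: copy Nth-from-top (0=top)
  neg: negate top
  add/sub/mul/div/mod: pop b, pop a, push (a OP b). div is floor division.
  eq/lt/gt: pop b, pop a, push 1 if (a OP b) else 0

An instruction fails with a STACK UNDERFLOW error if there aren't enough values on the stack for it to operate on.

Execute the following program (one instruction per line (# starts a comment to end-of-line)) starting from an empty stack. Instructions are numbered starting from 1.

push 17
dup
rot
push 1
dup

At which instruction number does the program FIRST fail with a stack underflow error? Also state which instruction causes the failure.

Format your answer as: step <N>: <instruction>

Step 1 ('push 17'): stack = [17], depth = 1
Step 2 ('dup'): stack = [17, 17], depth = 2
Step 3 ('rot'): needs 3 value(s) but depth is 2 — STACK UNDERFLOW

Answer: step 3: rot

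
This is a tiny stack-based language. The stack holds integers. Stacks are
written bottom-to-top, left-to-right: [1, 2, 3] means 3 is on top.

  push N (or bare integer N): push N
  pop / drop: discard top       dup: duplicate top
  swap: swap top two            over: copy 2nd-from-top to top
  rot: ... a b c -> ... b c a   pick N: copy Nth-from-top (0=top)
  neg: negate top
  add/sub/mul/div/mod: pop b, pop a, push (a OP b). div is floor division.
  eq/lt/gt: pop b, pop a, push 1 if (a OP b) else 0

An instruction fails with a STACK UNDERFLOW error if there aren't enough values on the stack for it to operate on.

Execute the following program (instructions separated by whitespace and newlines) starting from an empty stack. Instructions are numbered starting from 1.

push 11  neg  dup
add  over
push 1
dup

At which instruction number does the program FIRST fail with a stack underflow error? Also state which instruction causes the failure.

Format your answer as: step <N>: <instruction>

Answer: step 5: over

Derivation:
Step 1 ('push 11'): stack = [11], depth = 1
Step 2 ('neg'): stack = [-11], depth = 1
Step 3 ('dup'): stack = [-11, -11], depth = 2
Step 4 ('add'): stack = [-22], depth = 1
Step 5 ('over'): needs 2 value(s) but depth is 1 — STACK UNDERFLOW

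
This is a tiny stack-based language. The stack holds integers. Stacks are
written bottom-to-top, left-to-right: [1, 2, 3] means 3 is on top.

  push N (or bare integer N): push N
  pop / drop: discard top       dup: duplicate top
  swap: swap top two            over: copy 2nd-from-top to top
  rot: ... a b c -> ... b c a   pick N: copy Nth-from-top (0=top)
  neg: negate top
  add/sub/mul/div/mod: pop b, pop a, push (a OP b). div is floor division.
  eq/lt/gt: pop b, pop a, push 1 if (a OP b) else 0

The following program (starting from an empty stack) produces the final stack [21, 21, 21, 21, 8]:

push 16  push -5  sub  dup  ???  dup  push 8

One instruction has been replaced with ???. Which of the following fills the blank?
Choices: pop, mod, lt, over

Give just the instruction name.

Stack before ???: [21, 21]
Stack after ???:  [21, 21, 21]
Checking each choice:
  pop: produces [21, 21, 8]
  mod: produces [0, 0, 8]
  lt: produces [0, 0, 8]
  over: MATCH


Answer: over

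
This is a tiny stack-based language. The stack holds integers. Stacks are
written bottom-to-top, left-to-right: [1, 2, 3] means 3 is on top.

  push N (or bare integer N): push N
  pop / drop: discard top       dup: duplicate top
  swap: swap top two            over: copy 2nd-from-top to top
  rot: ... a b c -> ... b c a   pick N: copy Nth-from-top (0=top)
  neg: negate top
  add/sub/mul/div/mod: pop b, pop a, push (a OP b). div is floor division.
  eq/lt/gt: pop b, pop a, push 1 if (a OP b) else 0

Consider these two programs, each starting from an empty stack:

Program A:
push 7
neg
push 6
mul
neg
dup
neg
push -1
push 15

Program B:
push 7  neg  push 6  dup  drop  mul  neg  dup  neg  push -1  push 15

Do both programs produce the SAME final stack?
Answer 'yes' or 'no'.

Program A trace:
  After 'push 7': [7]
  After 'neg': [-7]
  After 'push 6': [-7, 6]
  After 'mul': [-42]
  After 'neg': [42]
  After 'dup': [42, 42]
  After 'neg': [42, -42]
  After 'push -1': [42, -42, -1]
  After 'push 15': [42, -42, -1, 15]
Program A final stack: [42, -42, -1, 15]

Program B trace:
  After 'push 7': [7]
  After 'neg': [-7]
  After 'push 6': [-7, 6]
  After 'dup': [-7, 6, 6]
  After 'drop': [-7, 6]
  After 'mul': [-42]
  After 'neg': [42]
  After 'dup': [42, 42]
  After 'neg': [42, -42]
  After 'push -1': [42, -42, -1]
  After 'push 15': [42, -42, -1, 15]
Program B final stack: [42, -42, -1, 15]
Same: yes

Answer: yes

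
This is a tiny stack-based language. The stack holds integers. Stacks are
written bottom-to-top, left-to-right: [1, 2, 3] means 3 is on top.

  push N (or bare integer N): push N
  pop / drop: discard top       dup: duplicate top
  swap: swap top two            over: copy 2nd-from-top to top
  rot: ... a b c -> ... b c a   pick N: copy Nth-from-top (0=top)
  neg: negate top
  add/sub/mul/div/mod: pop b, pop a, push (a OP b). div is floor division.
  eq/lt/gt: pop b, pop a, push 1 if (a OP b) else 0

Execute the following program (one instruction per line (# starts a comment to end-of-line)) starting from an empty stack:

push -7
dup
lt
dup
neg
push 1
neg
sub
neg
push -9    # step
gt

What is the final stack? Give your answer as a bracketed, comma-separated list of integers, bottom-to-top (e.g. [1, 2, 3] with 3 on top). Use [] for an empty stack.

Answer: [0, 1]

Derivation:
After 'push -7': [-7]
After 'dup': [-7, -7]
After 'lt': [0]
After 'dup': [0, 0]
After 'neg': [0, 0]
After 'push 1': [0, 0, 1]
After 'neg': [0, 0, -1]
After 'sub': [0, 1]
After 'neg': [0, -1]
After 'push -9': [0, -1, -9]
After 'gt': [0, 1]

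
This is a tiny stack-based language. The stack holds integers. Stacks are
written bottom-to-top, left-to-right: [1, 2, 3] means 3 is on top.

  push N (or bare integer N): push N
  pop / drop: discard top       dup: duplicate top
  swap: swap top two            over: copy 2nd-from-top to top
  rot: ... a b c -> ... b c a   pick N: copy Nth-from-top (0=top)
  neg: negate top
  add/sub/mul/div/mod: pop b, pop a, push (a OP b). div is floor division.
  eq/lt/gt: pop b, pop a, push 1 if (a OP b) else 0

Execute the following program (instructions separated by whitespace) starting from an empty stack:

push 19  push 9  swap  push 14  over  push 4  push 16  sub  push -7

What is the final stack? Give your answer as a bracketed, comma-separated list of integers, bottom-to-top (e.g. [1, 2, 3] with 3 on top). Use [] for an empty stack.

Answer: [9, 19, 14, 19, -12, -7]

Derivation:
After 'push 19': [19]
After 'push 9': [19, 9]
After 'swap': [9, 19]
After 'push 14': [9, 19, 14]
After 'over': [9, 19, 14, 19]
After 'push 4': [9, 19, 14, 19, 4]
After 'push 16': [9, 19, 14, 19, 4, 16]
After 'sub': [9, 19, 14, 19, -12]
After 'push -7': [9, 19, 14, 19, -12, -7]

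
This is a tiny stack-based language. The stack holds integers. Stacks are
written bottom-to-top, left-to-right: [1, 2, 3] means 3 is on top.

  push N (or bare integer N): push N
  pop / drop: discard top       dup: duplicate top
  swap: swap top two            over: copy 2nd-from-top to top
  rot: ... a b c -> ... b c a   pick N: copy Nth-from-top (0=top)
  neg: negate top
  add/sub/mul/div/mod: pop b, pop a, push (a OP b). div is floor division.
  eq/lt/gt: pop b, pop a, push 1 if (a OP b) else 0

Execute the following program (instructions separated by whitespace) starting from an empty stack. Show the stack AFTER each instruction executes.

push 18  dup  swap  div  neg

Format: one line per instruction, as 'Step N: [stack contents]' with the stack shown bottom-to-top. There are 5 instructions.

Step 1: [18]
Step 2: [18, 18]
Step 3: [18, 18]
Step 4: [1]
Step 5: [-1]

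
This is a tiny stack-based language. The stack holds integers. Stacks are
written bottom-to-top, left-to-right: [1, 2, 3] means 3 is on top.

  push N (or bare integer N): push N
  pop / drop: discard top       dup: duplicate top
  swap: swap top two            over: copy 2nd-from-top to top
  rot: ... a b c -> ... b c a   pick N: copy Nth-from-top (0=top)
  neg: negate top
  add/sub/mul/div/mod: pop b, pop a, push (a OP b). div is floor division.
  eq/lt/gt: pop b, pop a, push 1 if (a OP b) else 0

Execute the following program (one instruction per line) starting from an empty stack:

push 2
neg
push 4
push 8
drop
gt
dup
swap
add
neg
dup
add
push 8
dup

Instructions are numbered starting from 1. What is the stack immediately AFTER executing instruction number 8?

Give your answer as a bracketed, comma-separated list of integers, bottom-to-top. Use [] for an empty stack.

Answer: [0, 0]

Derivation:
Step 1 ('push 2'): [2]
Step 2 ('neg'): [-2]
Step 3 ('push 4'): [-2, 4]
Step 4 ('push 8'): [-2, 4, 8]
Step 5 ('drop'): [-2, 4]
Step 6 ('gt'): [0]
Step 7 ('dup'): [0, 0]
Step 8 ('swap'): [0, 0]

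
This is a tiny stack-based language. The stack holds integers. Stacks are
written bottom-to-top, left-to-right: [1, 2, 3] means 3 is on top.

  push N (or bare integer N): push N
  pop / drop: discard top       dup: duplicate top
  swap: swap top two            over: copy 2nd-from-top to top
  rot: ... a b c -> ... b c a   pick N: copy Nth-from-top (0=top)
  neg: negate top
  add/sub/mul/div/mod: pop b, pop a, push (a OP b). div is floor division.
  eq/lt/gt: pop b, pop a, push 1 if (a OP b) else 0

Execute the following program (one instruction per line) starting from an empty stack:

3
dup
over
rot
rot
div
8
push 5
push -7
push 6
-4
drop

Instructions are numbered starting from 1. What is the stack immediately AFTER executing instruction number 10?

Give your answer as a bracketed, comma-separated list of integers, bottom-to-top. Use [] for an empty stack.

Answer: [3, 1, 8, 5, -7, 6]

Derivation:
Step 1 ('3'): [3]
Step 2 ('dup'): [3, 3]
Step 3 ('over'): [3, 3, 3]
Step 4 ('rot'): [3, 3, 3]
Step 5 ('rot'): [3, 3, 3]
Step 6 ('div'): [3, 1]
Step 7 ('8'): [3, 1, 8]
Step 8 ('push 5'): [3, 1, 8, 5]
Step 9 ('push -7'): [3, 1, 8, 5, -7]
Step 10 ('push 6'): [3, 1, 8, 5, -7, 6]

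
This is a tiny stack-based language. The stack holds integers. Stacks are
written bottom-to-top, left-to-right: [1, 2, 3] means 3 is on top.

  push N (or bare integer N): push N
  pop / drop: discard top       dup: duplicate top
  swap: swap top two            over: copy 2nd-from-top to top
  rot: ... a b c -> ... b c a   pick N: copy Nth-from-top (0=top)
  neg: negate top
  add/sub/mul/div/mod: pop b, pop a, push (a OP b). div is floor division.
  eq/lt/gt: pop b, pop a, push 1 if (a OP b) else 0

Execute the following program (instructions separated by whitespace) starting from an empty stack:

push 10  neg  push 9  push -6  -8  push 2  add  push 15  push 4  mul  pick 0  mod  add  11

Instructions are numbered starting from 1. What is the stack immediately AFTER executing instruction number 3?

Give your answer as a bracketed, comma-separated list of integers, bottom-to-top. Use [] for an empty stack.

Answer: [-10, 9]

Derivation:
Step 1 ('push 10'): [10]
Step 2 ('neg'): [-10]
Step 3 ('push 9'): [-10, 9]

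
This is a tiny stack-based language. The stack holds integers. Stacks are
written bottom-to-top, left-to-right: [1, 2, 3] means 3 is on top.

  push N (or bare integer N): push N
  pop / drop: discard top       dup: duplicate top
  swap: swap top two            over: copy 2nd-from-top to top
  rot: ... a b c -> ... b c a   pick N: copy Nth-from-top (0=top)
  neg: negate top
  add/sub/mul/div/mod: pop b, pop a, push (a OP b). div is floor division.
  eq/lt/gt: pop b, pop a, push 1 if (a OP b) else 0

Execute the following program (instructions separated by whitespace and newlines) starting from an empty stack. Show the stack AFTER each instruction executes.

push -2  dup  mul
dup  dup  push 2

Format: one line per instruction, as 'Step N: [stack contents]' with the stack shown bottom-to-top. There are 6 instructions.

Step 1: [-2]
Step 2: [-2, -2]
Step 3: [4]
Step 4: [4, 4]
Step 5: [4, 4, 4]
Step 6: [4, 4, 4, 2]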